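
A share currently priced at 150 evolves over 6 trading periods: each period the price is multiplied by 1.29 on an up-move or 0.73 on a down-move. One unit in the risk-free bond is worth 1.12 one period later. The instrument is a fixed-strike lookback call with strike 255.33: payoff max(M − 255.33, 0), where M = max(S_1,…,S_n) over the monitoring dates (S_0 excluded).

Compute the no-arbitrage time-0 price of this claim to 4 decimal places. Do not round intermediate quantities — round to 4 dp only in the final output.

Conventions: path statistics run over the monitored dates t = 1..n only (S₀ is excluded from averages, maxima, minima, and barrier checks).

price = 55.1080

No-arbitrage gives p* = (R−d)/(u−d) = 0.6964: enumerate every path, weight its payoff by its p*-probability, and discount by R^6.
Enumerate all 2^6 = 64 price paths (U = up ×1.29, D = down ×0.73); each path with k up-moves has probability p*^k·(1−p*)^(6−k).
DDDDDD: M=109.5000, payoff=0.0000, prob=0.000783
UDDDDD: M=193.5000, payoff=0.0000, prob=0.001795
DUDDDD: M=141.2550, payoff=0.0000, prob=0.001795
UUDDDD: M=249.6150, payoff=0.0000, prob=0.004119
DDUDDD: M=109.5000, payoff=0.0000, prob=0.001795
UDUDDD: M=193.5000, payoff=0.0000, prob=0.004119
DUUDDD: M=182.2190, payoff=0.0000, prob=0.004119
UUUDDD: M=322.0034, payoff=66.6733, prob=0.009450
DDDUDD: M=109.5000, payoff=0.0000, prob=0.001795
UDDUDD: M=193.5000, payoff=0.0000, prob=0.004119
DUDUDD: M=141.2550, payoff=0.0000, prob=0.004119
UUDUDD: M=249.6150, payoff=0.0000, prob=0.009450
DDUUDD: M=133.0198, payoff=0.0000, prob=0.004119
UDUUDD: M=235.0624, payoff=0.0000, prob=0.009450
DUUUDD: M=235.0624, payoff=0.0000, prob=0.009450
UUUUDD: M=415.3843, payoff=160.0543, prob=0.021678
DDDDUD: M=109.5000, payoff=0.0000, prob=0.001795
UDDDUD: M=193.5000, payoff=0.0000, prob=0.004119
DUDDUD: M=141.2550, payoff=0.0000, prob=0.004119
UUDDUD: M=249.6150, payoff=0.0000, prob=0.009450
DDUDUD: M=109.5000, payoff=0.0000, prob=0.004119
UDUDUD: M=193.5000, payoff=0.0000, prob=0.009450
DUUDUD: M=182.2190, payoff=0.0000, prob=0.009450
UUUDUD: M=322.0034, payoff=66.6733, prob=0.021678
DDDUUD: M=109.5000, payoff=0.0000, prob=0.004119
UDDUUD: M=193.5000, payoff=0.0000, prob=0.009450
DUDUUD: M=171.5956, payoff=0.0000, prob=0.009450
UUDUUD: M=303.2306, payoff=47.9006, prob=0.021678
DDUUUD: M=171.5956, payoff=0.0000, prob=0.009450
UDUUUD: M=303.2306, payoff=47.9006, prob=0.021678
DUUUUD: M=303.2306, payoff=47.9006, prob=0.021678
UUUUUD: M=535.8458, payoff=280.5158, prob=0.049733
DDDDDU: M=109.5000, payoff=0.0000, prob=0.001795
UDDDDU: M=193.5000, payoff=0.0000, prob=0.004119
DUDDDU: M=141.2550, payoff=0.0000, prob=0.004119
UUDDDU: M=249.6150, payoff=0.0000, prob=0.009450
DDUDDU: M=109.5000, payoff=0.0000, prob=0.004119
UDUDDU: M=193.5000, payoff=0.0000, prob=0.009450
DUUDDU: M=182.2190, payoff=0.0000, prob=0.009450
UUUDDU: M=322.0034, payoff=66.6733, prob=0.021678
DDDUDU: M=109.5000, payoff=0.0000, prob=0.004119
UDDUDU: M=193.5000, payoff=0.0000, prob=0.009450
DUDUDU: M=141.2550, payoff=0.0000, prob=0.009450
UUDUDU: M=249.6150, payoff=0.0000, prob=0.021678
DDUUDU: M=133.0198, payoff=0.0000, prob=0.009450
UDUUDU: M=235.0624, payoff=0.0000, prob=0.021678
DUUUDU: M=235.0624, payoff=0.0000, prob=0.021678
UUUUDU: M=415.3843, payoff=160.0543, prob=0.049733
DDDDUU: M=109.5000, payoff=0.0000, prob=0.004119
UDDDUU: M=193.5000, payoff=0.0000, prob=0.009450
DUDDUU: M=141.2550, payoff=0.0000, prob=0.009450
UUDDUU: M=249.6150, payoff=0.0000, prob=0.021678
DDUDUU: M=125.2648, payoff=0.0000, prob=0.009450
UDUDUU: M=221.3583, payoff=0.0000, prob=0.021678
DUUDUU: M=221.3583, payoff=0.0000, prob=0.021678
UUUDUU: M=391.1674, payoff=135.8374, prob=0.049733
DDDUUU: M=125.2648, payoff=0.0000, prob=0.009450
UDDUUU: M=221.3583, payoff=0.0000, prob=0.021678
DUDUUU: M=221.3583, payoff=0.0000, prob=0.021678
UUDUUU: M=391.1674, payoff=135.8374, prob=0.049733
DDUUUU: M=221.3583, payoff=0.0000, prob=0.021678
UDUUUU: M=391.1674, payoff=135.8374, prob=0.049733
DUUUUU: M=391.1674, payoff=135.8374, prob=0.049733
UUUUUU: M=691.2410, payoff=435.9110, prob=0.114093
Price = Σ prob·payoff / R^6 = 108.773380 / 1.973823 = 55.1080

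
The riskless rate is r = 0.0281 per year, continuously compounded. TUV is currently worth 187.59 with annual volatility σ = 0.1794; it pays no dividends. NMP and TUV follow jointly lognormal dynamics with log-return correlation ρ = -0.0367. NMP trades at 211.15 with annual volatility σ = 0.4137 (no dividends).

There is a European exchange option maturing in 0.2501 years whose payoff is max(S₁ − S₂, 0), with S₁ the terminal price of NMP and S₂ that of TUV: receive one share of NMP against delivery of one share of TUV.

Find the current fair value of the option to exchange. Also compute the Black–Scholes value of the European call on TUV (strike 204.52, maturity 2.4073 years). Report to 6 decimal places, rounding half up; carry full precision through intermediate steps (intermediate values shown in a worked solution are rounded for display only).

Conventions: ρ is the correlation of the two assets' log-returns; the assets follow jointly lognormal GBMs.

σ_eff = √(σ₁² + σ₂² − 2ρσ₁σ₂) = √(0.4137² + 0.1794² − 2·-0.0367·0.4137·0.1794) = 0.456924
d₁ = (ln(S₁/S₂) + (q₂ − q₁ + σ_eff²/2)T) / (σ_eff√T) = (ln(211.15/187.59) + (0.0 − 0.0 + 0.104390)·0.2501) / 0.228508 = 0.632005
d₂ = d₁ − σ_eff√T = 0.632005 − 0.228508 = 0.403497
N(d₁) = 0.736308,  N(d₂) = 0.656709
V = S₁·e^{−q₁T}·N(d₁) − S₂·e^{−q₂T}·N(d₂) = 155.471448 − 123.191972 = 32.279476
[vanilla: TUV call K=204.52]
σ√T = 0.1794·√2.4073 = 0.278348
d₁ = (ln(S/K) + (r+σ²/2)T) / (σ√T) = (ln(187.59/204.52) + (0.0281+0.1794²/2)·2.4073) / 0.278348 = (-0.086407 + 0.106384) / 0.278348 = 0.071769
d₂ = d₁ − σ√T = 0.071769 − 0.278348 = -0.206578
e^{−rT} = 0.934592
N(d₁) = 0.528607,  N(d₂) = 0.418170
price = S·N(d₁) − K·e^{−rT}·N(d₂) = 99.161428 − 79.930088 = 19.231340

exchange price = 32.279476
price(TUV call K=204.52) = 19.231340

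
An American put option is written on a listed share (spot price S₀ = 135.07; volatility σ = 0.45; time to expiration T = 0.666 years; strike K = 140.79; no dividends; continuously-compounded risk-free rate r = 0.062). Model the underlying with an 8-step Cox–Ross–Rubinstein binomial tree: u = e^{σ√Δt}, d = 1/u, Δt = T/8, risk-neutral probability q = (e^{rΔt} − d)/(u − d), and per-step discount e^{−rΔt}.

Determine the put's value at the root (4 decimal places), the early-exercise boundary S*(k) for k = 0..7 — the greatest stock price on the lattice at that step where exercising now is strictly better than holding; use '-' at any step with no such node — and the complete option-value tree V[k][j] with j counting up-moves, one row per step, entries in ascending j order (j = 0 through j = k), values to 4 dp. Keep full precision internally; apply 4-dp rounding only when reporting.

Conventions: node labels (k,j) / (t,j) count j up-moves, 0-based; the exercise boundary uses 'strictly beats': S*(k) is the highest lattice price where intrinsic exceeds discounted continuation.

price = 20.5961
boundary = - - - 91.4943 80.3537 91.4943 104.1795 118.6235
tree:
20.5961
28.4665 12.5392
38.1297 18.6083 6.2910
49.2957 26.7938 10.1991 2.2485
60.4363 37.1797 16.1579 4.0420 0.3867
70.2204 49.2957 24.8350 7.2058 0.7583 0.0000
78.8132 60.4363 36.6105 12.7172 1.4872 0.0000 0.0000
86.3597 70.2204 49.2957 22.1665 2.9166 0.0000 0.0000 0.0000
92.9873 78.8132 60.4363 36.6105 5.7200 0.0000 0.0000 0.0000 0.0000

Δt=0.08325  u=1.13864  d=0.87824  q=0.48746  discount=0.99485
step 8 (expiry): payoffs max(K−S,0) = 92.9873 78.8132 60.4363 36.6105 5.7200 0.0000 0.0000 0.0000 0.0000
step 7: (k=7,j=0): S=54.4303, K−S=86.3597, hold=85.6349 ⇒ V=86.3597 exercise | (k=7,j=1): S=70.5696, K−S=70.2204, hold=69.4956 ⇒ V=70.2204 exercise | (k=7,j=2): S=91.4943, K−S=49.2957, hold=48.5709 ⇒ V=49.2957 exercise | (k=7,j=3): S=118.6235, K−S=22.1665, hold=21.4417 ⇒ V=22.1665 exercise | (k=7,j=4): S=153.7968, K−S=0.0000, hold=2.9166 ⇒ V=2.9166 continue | (k=7,j=5): S=199.3994, K−S=0.0000, hold=0.0000 ⇒ V=0.0000 continue | (k=7,j=6): S=258.5237, K−S=0.0000, hold=0.0000 ⇒ V=0.0000 continue | (k=7,j=7): S=335.1791, K−S=0.0000, hold=0.0000 ⇒ V=0.0000 continue  boundary S*=118.6235
step 6: (k=6,j=0): S=61.9768, K−S=78.8132, hold=78.0884 ⇒ V=78.8132 exercise | (k=6,j=1): S=80.3537, K−S=60.4363, hold=59.7115 ⇒ V=60.4363 exercise | (k=6,j=2): S=104.1795, K−S=36.6105, hold=35.8857 ⇒ V=36.6105 exercise | (k=6,j=3): S=135.0700, K−S=5.7200, hold=12.7172 ⇒ V=12.7172 continue | (k=6,j=4): S=175.1199, K−S=0.0000, hold=1.4872 ⇒ V=1.4872 continue | (k=6,j=5): S=227.0451, K−S=0.0000, hold=0.0000 ⇒ V=0.0000 continue | (k=6,j=6): S=294.3667, K−S=0.0000, hold=0.0000 ⇒ V=0.0000 continue  boundary S*=104.1795
step 5: (k=5,j=0): S=70.5696, K−S=70.2204, hold=69.4956 ⇒ V=70.2204 exercise | (k=5,j=1): S=91.4943, K−S=49.2957, hold=48.5709 ⇒ V=49.2957 exercise | (k=5,j=2): S=118.6235, K−S=22.1665, hold=24.8350 ⇒ V=24.8350 continue | (k=5,j=3): S=153.7968, K−S=0.0000, hold=7.2058 ⇒ V=7.2058 continue | (k=5,j=4): S=199.3994, K−S=0.0000, hold=0.7583 ⇒ V=0.7583 continue | (k=5,j=5): S=258.5237, K−S=0.0000, hold=0.0000 ⇒ V=0.0000 continue  boundary S*=91.4943
step 4: (k=4,j=0): S=80.3537, K−S=60.4363, hold=59.7115 ⇒ V=60.4363 exercise | (k=4,j=1): S=104.1795, K−S=36.6105, hold=37.1797 ⇒ V=37.1797 continue | (k=4,j=2): S=135.0700, K−S=5.7200, hold=16.1579 ⇒ V=16.1579 continue | (k=4,j=3): S=175.1199, K−S=0.0000, hold=4.0420 ⇒ V=4.0420 continue | (k=4,j=4): S=227.0451, K−S=0.0000, hold=0.3867 ⇒ V=0.3867 continue  boundary S*=80.3537
step 3: (k=3,j=0): S=91.4943, K−S=49.2957, hold=48.8469 ⇒ V=49.2957 exercise | (k=3,j=1): S=118.6235, K−S=22.1665, hold=26.7938 ⇒ V=26.7938 continue | (k=3,j=2): S=153.7968, K−S=0.0000, hold=10.1991 ⇒ V=10.1991 continue | (k=3,j=3): S=199.3994, K−S=0.0000, hold=2.2485 ⇒ V=2.2485 continue  boundary S*=91.4943
step 2: (k=2,j=0): S=104.1795, K−S=36.6105, hold=38.1297 ⇒ V=38.1297 continue | (k=2,j=1): S=135.0700, K−S=5.7200, hold=18.6083 ⇒ V=18.6083 continue | (k=2,j=2): S=175.1199, K−S=0.0000, hold=6.2910 ⇒ V=6.2910 continue  boundary S*=-
step 1: (k=1,j=0): S=118.6235, K−S=22.1665, hold=28.4665 ⇒ V=28.4665 continue | (k=1,j=1): S=153.7968, K−S=0.0000, hold=12.5392 ⇒ V=12.5392 continue  boundary S*=-
step 0: (k=0,j=0): S=135.0700, K−S=5.7200, hold=20.5961 ⇒ V=20.5961 continue  boundary S*=-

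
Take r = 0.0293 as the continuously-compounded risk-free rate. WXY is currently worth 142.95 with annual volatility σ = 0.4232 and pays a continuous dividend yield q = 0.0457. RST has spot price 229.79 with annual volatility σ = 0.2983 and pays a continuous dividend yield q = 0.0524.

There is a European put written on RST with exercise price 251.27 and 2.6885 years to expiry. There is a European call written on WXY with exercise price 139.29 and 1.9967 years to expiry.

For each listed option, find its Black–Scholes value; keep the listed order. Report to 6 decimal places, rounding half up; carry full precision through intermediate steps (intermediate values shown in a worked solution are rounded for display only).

[RST put K=251.27]
σ√T = 0.2983·√2.6885 = 0.489112
d₁ = (ln(S/K) + (r−q+σ²/2)T) / (σ√T) = (ln(229.79/251.27) + (0.0293−0.0524+0.2983²/2)·2.6885) / 0.489112 = (-0.089362 + 0.057511) / 0.489112 = -0.065121
d₂ = d₁ − σ√T = -0.065121 − 0.489112 = -0.554233
e^{−rT} = 0.924250
e^{−qT} = 0.868596
N(−d₁) = 0.525961,  N(−d₂) = 0.710290
price = K·e^{−rT}·N(−d₂) − S·e^{−qT}·N(−d₁) = 164.955101 − 104.979000 = 59.976101
[WXY call K=139.29]
σ√T = 0.4232·√1.9967 = 0.598001
d₁ = (ln(S/K) + (r−q+σ²/2)T) / (σ√T) = (ln(142.95/139.29) + (0.0293−0.0457+0.4232²/2)·1.9967) / 0.598001 = (0.025937 + 0.146057) / 0.598001 = 0.287614
d₂ = d₁ − σ√T = 0.287614 − 0.598001 = -0.310387
e^{−rT} = 0.943175
e^{−qT} = 0.912790
N(d₁) = 0.613179,  N(d₂) = 0.378133
price = S·e^{−qT}·N(d₁) − K·e^{−rT}·N(d₂) = 80.009656 − 49.677217 = 30.332438

price(RST put K=251.27) = 59.976101
price(WXY call K=139.29) = 30.332438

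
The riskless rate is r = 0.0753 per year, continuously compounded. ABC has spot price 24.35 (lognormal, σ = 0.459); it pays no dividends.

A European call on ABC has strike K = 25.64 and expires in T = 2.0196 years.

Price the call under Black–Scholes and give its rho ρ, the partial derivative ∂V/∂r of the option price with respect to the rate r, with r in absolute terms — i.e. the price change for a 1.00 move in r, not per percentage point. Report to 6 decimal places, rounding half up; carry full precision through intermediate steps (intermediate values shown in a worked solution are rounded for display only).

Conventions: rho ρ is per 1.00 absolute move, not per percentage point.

σ√T = 0.459·√2.0196 = 0.652297
d₁ = (ln(S/K) + (r+σ²/2)T) / (σ√T) = (ln(24.35/25.64) + (0.0753+0.459²/2)·2.0196) / 0.652297 = (-0.051622 + 0.364822) / 0.652297 = 0.480149
d₂ = d₁ − σ√T = 0.480149 − 0.652297 = -0.172148
e^{−rT} = 0.858923
N(d₁) = 0.684439,  N(d₂) = 0.431661
Call price V = S·N(d₁) − K·e^{−rT}·N(d₂) = 16.666097 − 9.506370 = 7.159726
ρ = K·T·e^{−rT}·N(d₂) = 19.199066

price = 7.159726
ρ = 19.199066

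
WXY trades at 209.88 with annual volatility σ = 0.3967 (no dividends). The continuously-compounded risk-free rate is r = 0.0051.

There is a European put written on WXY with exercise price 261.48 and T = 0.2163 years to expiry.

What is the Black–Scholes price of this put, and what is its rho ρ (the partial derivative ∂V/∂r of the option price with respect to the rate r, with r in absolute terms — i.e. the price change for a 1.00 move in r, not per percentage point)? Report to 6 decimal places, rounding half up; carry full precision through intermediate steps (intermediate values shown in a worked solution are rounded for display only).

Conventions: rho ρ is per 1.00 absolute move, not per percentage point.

σ√T = 0.3967·√0.2163 = 0.184497
d₁ = (ln(S/K) + (r+σ²/2)T) / (σ√T) = (ln(209.88/261.48) + (0.0051+0.3967²/2)·0.2163) / 0.184497 = (-0.219822 + 0.018123) / 0.184497 = -1.093235
d₂ = d₁ − σ√T = -1.093235 − 0.184497 = -1.277732
e^{−rT} = 0.998897
N(−d₁) = 0.862855,  N(−d₂) = 0.899328
Put price V = K·e^{−rT}·N(−d₂) − S·N(−d₁) = 234.897040 − 181.095930 = 53.801110
ρ = −K·T·e^{−rT}·N(−d₂) = -50.808230

price = 53.801110
ρ = -50.808230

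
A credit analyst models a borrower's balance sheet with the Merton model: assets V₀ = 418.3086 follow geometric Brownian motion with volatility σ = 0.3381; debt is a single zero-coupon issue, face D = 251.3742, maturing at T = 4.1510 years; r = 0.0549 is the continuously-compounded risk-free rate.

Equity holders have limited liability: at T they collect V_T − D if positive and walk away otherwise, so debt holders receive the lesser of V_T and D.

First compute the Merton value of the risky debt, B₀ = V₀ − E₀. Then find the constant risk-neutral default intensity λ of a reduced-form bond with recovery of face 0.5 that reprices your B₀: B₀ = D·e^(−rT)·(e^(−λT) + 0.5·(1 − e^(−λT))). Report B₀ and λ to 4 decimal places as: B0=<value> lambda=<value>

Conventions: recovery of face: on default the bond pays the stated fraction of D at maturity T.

B0=186.1899 lambda=0.0362

Work the structural quantities from V₀ = 418.3086 against face 251.3742:
d₁ = [ln(V₀/D) + (r + σ²/2)T] / (σ√T)
   = [ln(418.3086/251.3742) + (0.0549 + 0.5·0.3381²)·4.1510] / (0.3381·√4.1510)
   = [0.509277 + 0.465144] / 0.688845 = 1.414571
d₂ = d₁ − σ√T = 1.414571 − 0.688845 = 0.725726
N(d₁) = 0.921403,  N(d₂) = 0.765997,  e^(−rT) = 0.796212
E₀ = V₀·N(d₁) − D·e^(−rT)·N(d₂)
   = 418.3086·0.921403 − 251.3742·0.796212·0.765997 = 232.118707
B₀ = V₀ − E₀ = 418.3086 − 232.118707 = 186.189893
e^(−λT) = (B₀·e^(rT)/D − 0.5)/(1 − 0.5) = (186.1899·1.255947/251.3742 − 0.5)/0.5 = 0.86053026
λ = −ln(0.86053026)/4.1510 = 0.036186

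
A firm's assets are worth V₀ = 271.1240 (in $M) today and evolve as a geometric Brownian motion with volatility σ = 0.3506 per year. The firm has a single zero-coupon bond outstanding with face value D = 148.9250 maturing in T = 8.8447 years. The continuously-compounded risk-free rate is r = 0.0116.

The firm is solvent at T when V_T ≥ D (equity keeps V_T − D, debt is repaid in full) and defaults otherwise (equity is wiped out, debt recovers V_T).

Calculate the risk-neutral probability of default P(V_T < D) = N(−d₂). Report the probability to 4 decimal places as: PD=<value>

PD=0.4397

Work the structural quantities from V₀ = 271.1240 against face 148.9250:
d₁ = [ln(V₀/D) + (r + σ²/2)T] / (σ√T)
   = [ln(271.1240/148.9250) + (0.0116 + 0.5·0.3506²)·8.8447] / (0.3506·√8.8447)
   = [0.599133 + 0.646195] / 1.042686 = 1.194347
d₂ = d₁ − σ√T = 1.194347 − 1.042686 = 0.151661
risk-neutral PD = N(−d₂) = N(-0.151661) = 0.439727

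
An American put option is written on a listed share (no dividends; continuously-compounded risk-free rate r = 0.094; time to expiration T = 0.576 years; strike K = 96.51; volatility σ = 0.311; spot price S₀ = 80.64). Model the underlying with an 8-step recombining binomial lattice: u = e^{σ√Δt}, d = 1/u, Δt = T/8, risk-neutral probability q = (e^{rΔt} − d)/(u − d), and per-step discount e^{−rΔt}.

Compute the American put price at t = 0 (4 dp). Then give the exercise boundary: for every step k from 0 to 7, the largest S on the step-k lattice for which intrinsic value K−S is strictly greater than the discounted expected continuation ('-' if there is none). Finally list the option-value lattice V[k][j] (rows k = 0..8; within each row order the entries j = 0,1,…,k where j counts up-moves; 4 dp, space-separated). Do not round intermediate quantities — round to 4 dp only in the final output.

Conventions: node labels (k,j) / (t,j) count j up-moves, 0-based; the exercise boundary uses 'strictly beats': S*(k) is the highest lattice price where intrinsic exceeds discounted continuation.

price = 16.4431
boundary = - 74.1837 68.2444 74.1837 80.6400 74.1837 80.6400 87.6582
tree:
16.4431
22.3263 11.2227
28.2656 16.1329 6.8331
33.7295 22.3263 10.6219 3.4220
38.7559 28.2656 15.8700 5.9123 1.1660
43.3799 33.7295 22.3263 9.9048 2.3011 0.1327
47.6336 38.7559 28.2656 15.8700 4.5232 0.2782 0.0000
51.5468 43.3799 33.7295 22.3263 8.8518 0.5833 0.0000 0.0000
55.1467 47.6336 38.7559 28.2656 15.8700 1.2229 0.0000 0.0000 0.0000

Δt=0.07200  u=1.08703  d=0.91994  q=0.51979  discount=0.99325
step 8 (expiry): payoffs max(K−S,0) = 55.1467 47.6336 38.7559 28.2656 15.8700 1.2229 0.0000 0.0000 0.0000
step 7: (k=7,j=0): S=44.9632, K−S=51.5468, hold=50.8958 ⇒ V=51.5468 exercise | (k=7,j=1): S=53.1301, K−S=43.3799, hold=42.7289 ⇒ V=43.3799 exercise | (k=7,j=2): S=62.7805, K−S=33.7295, hold=33.0785 ⇒ V=33.7295 exercise | (k=7,j=3): S=74.1837, K−S=22.3263, hold=21.6753 ⇒ V=22.3263 exercise | (k=7,j=4): S=87.6582, K−S=8.8518, hold=8.2009 ⇒ V=8.8518 exercise | (k=7,j=5): S=103.5801, K−S=0.0000, hold=0.5833 ⇒ V=0.5833 continue | (k=7,j=6): S=122.3940, K−S=0.0000, hold=0.0000 ⇒ V=0.0000 continue | (k=7,j=7): S=144.6251, K−S=0.0000, hold=0.0000 ⇒ V=0.0000 continue  boundary S*=87.6582
step 6: (k=6,j=0): S=48.8764, K−S=47.6336, hold=46.9826 ⇒ V=47.6336 exercise | (k=6,j=1): S=57.7541, K−S=38.7559, hold=38.1049 ⇒ V=38.7559 exercise | (k=6,j=2): S=68.2444, K−S=28.2656, hold=27.6147 ⇒ V=28.2656 exercise | (k=6,j=3): S=80.6400, K−S=15.8700, hold=15.2190 ⇒ V=15.8700 exercise | (k=6,j=4): S=95.2871, K−S=1.2229, hold=4.5232 ⇒ V=4.5232 continue | (k=6,j=5): S=112.5947, K−S=0.0000, hold=0.2782 ⇒ V=0.2782 continue | (k=6,j=6): S=133.0460, K−S=0.0000, hold=0.0000 ⇒ V=0.0000 continue  boundary S*=80.6400
step 5: (k=5,j=0): S=53.1301, K−S=43.3799, hold=42.7289 ⇒ V=43.3799 exercise | (k=5,j=1): S=62.7805, K−S=33.7295, hold=33.0785 ⇒ V=33.7295 exercise | (k=5,j=2): S=74.1837, K−S=22.3263, hold=21.6753 ⇒ V=22.3263 exercise | (k=5,j=3): S=87.6582, K−S=8.8518, hold=9.9048 ⇒ V=9.9048 continue | (k=5,j=4): S=103.5801, K−S=0.0000, hold=2.3011 ⇒ V=2.3011 continue | (k=5,j=5): S=122.3940, K−S=0.0000, hold=0.1327 ⇒ V=0.1327 continue  boundary S*=74.1837
step 4: (k=4,j=0): S=57.7541, K−S=38.7559, hold=38.1049 ⇒ V=38.7559 exercise | (k=4,j=1): S=68.2444, K−S=28.2656, hold=27.6147 ⇒ V=28.2656 exercise | (k=4,j=2): S=80.6400, K−S=15.8700, hold=15.7626 ⇒ V=15.8700 exercise | (k=4,j=3): S=95.2871, K−S=1.2229, hold=5.9123 ⇒ V=5.9123 continue | (k=4,j=4): S=112.5947, K−S=0.0000, hold=1.1660 ⇒ V=1.1660 continue  boundary S*=80.6400
step 3: (k=3,j=0): S=62.7805, K−S=33.7295, hold=33.0785 ⇒ V=33.7295 exercise | (k=3,j=1): S=74.1837, K−S=22.3263, hold=21.6753 ⇒ V=22.3263 exercise | (k=3,j=2): S=87.6582, K−S=8.8518, hold=10.6219 ⇒ V=10.6219 continue | (k=3,j=3): S=103.5801, K−S=0.0000, hold=3.4220 ⇒ V=3.4220 continue  boundary S*=74.1837
step 2: (k=2,j=0): S=68.2444, K−S=28.2656, hold=27.6147 ⇒ V=28.2656 exercise | (k=2,j=1): S=80.6400, K−S=15.8700, hold=16.1329 ⇒ V=16.1329 continue | (k=2,j=2): S=95.2871, K−S=1.2229, hold=6.8331 ⇒ V=6.8331 continue  boundary S*=68.2444
step 1: (k=1,j=0): S=74.1837, K−S=22.3263, hold=21.8110 ⇒ V=22.3263 exercise | (k=1,j=1): S=87.6582, K−S=8.8518, hold=11.2227 ⇒ V=11.2227 continue  boundary S*=74.1837
step 0: (k=0,j=0): S=80.6400, K−S=15.8700, hold=16.4431 ⇒ V=16.4431 continue  boundary S*=-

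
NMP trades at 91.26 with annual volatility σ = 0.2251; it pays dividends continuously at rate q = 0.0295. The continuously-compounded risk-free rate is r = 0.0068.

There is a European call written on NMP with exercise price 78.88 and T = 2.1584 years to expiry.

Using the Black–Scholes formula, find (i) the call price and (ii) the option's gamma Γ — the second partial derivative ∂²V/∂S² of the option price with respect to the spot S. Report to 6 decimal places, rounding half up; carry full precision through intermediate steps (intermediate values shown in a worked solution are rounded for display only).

price = 15.128830
Γ = 0.011168

σ√T = 0.2251·√2.1584 = 0.330706
d₁ = (ln(S/K) + (r−q+σ²/2)T) / (σ√T) = (ln(91.26/78.88) + (0.0068−0.0295+0.2251²/2)·2.1584) / 0.330706 = (0.145785 + 0.005687) / 0.330706 = 0.458028
d₂ = d₁ − σ√T = 0.458028 − 0.330706 = 0.127322
e^{−rT} = 0.985430
e^{−qT} = 0.938312
N(d₁) = 0.676534,  N(d₂) = 0.550657
Call price V = S·e^{−qT}·N(d₁) − K·e^{−rT}·N(d₂) = 57.931817 − 42.802986 = 15.128830
φ(d₁) = (1/√(2π))·e^{−d₁²/2} = 0.359215
Γ = e^{−qT}·φ(d₁) / (S·σ·√T) = 0.011168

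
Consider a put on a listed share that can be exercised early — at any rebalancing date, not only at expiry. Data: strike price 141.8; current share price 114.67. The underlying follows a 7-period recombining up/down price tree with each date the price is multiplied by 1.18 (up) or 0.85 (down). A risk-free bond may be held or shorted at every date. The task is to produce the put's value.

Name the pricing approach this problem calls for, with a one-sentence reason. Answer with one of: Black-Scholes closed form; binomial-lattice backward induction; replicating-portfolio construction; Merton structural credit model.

framework: binomial-lattice backward induction

Key observation: the defining feature is the embedded early-exercise option across 7 discrete dates on the spot-114.67 tree; pricing the strike-141.8 put means working backward with an exercise test at every node.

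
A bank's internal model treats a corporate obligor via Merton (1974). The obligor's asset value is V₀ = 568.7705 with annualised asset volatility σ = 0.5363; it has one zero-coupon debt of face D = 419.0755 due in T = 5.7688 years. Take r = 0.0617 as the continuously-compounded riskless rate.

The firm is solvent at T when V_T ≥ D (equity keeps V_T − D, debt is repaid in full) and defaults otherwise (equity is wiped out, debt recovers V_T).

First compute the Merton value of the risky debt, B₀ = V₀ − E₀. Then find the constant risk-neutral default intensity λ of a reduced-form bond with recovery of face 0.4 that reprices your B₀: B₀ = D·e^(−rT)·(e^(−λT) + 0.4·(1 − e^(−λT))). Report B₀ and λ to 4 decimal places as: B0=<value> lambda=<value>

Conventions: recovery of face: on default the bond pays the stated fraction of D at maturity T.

B0=201.7950 lambda=0.1276

Apply the equity-as-call identities (strike 419.0755, horizon 5.7688 years):
d₁ = [ln(V₀/D) + (r + σ²/2)T] / (σ√T)
   = [ln(568.7705/419.0755) + (0.0617 + 0.5·0.5363²)·5.7688] / (0.5363·√5.7688)
   = [0.305426 + 1.185539] / 1.288103 = 1.157489
d₂ = d₁ − σ√T = 1.157489 − 1.288103 = -0.130613
N(d₁) = 0.876464,  N(d₂) = 0.448041,  e^(−rT) = 0.700518
E₀ = V₀·N(d₁) − D·e^(−rT)·N(d₂)
   = 568.7705·0.876464 − 419.0755·0.700518·0.448041 = 366.975466
B₀ = V₀ − E₀ = 568.7705 − 366.975466 = 201.795034
e^(−λT) = (B₀·e^(rT)/D − 0.4)/(1 − 0.4) = (201.7950·1.427515/419.0755 − 0.4)/0.6 = 0.47897149
λ = −ln(0.47897149)/5.7688 = 0.127603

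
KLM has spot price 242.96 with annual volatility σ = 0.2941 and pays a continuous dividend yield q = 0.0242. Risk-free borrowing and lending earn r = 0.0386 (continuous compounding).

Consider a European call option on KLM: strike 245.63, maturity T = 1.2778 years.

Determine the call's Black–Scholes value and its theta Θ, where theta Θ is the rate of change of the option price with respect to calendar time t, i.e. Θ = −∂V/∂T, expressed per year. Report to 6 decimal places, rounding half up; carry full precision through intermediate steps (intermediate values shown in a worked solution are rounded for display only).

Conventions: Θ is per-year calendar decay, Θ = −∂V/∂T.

price = 31.867585
Θ = -12.729085

σ√T = 0.2941·√1.2778 = 0.332450
d₁ = (ln(S/K) + (r−q+σ²/2)T) / (σ√T) = (ln(242.96/245.63) + (0.0386−0.0242+0.2941²/2)·1.2778) / 0.332450 = (-0.010930 + 0.073662) / 0.332450 = 0.188697
d₂ = d₁ − σ√T = 0.188697 − 0.332450 = -0.143753
e^{−rT} = 0.951874
e^{−qT} = 0.969550
N(d₁) = 0.574835,  N(d₂) = 0.442848
Call price V = S·e^{−qT}·N(d₁) − K·e^{−rT}·N(d₂) = 135.409235 − 103.541650 = 31.867585
φ(d₁) = (1/√(2π))·e^{−d₁²/2} = 0.391903
Θ = −S·e^{−qT}·φ(d₁)·σ/(2√T) + q·S·e^{−qT}·N(d₁) − r·K·e^{−rT}·N(d₂) = −12.009280 + 3.276903 − 3.996708 = -12.729085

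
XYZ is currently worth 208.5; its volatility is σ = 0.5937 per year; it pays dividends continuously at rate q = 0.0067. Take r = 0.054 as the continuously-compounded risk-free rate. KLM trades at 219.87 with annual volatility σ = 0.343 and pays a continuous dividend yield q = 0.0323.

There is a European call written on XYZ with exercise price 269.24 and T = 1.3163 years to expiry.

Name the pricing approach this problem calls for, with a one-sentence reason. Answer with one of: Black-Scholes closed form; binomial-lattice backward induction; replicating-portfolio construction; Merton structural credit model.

Key observation: everything needed for the exact continuous-time valuation of the European call on XYZ (strike 269.24) is given, and no feature rules the closed form out.

framework: Black-Scholes closed form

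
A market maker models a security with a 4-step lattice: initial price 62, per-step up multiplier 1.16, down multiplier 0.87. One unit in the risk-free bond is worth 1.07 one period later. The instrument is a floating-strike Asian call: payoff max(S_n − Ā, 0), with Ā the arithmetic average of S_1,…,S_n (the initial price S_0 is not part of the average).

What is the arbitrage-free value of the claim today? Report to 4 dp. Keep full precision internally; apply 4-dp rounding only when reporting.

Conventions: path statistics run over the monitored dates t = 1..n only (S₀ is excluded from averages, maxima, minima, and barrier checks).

No-arbitrage gives p* = (R−d)/(u−d) = 0.6897: enumerate every path, weight its payoff by its p*-probability, and discount by R^4.
Enumerate all 2^4 = 16 price paths (U = up ×1.16, D = down ×0.87); each path with k up-moves has probability p*^k·(1−p*)^(4−k).
DDDD: Ā=44.3037, payoff=0.0000, prob=0.009276
UDDD: Ā=59.0715, payoff=0.0000, prob=0.020614
DUDD: Ā=54.5765, payoff=0.0000, prob=0.020614
UUDD: Ā=72.7687, payoff=0.0000, prob=0.045809
DDUD: Ā=50.6659, payoff=0.0000, prob=0.020614
UDUD: Ā=67.5545, payoff=0.0000, prob=0.045809
DUUD: Ā=63.0595, payoff=0.0865, prob=0.045809
UUUD: Ā=84.0794, payoff=0.1154, prob=0.101798
DDDU: Ā=47.2636, payoff=0.0959, prob=0.020614
UDDU: Ā=63.0182, payoff=0.1279, prob=0.045809
DUDU: Ā=58.5232, payoff=4.6229, prob=0.045809
UUDU: Ā=78.0309, payoff=6.1638, prob=0.101798
DDUU: Ā=54.6125, payoff=8.5335, prob=0.045809
UDUU: Ā=72.8167, payoff=11.3780, prob=0.101798
DUUU: Ā=68.3217, payoff=15.8730, prob=0.101798
UUUU: Ā=91.0956, payoff=21.1640, prob=0.226218
Price = Σ prob·payoff / R^4 = 8.815502 / 1.310796 = 6.7253

price = 6.7253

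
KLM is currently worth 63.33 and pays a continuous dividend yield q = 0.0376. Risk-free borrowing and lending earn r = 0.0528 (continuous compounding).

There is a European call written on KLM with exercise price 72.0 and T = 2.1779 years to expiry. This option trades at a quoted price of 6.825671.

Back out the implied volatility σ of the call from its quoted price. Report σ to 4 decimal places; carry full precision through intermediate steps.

sigma = 0.2640

At σ = 0.2640 the Black–Scholes value reproduces the quote:
σ√T = 0.264·√2.1779 = 0.389604
d₁ = (ln(S/K) + (r−q+σ²/2)T) / (σ√T) = (ln(63.33/72.0) + (0.0528−0.0376+0.264²/2)·2.1779) / 0.389604 = (-0.128307 + 0.109000) / 0.389604 = -0.049557
d₂ = d₁ − σ√T = -0.049557 − 0.389604 = -0.439160
e^{−rT} = 0.891372
e^{−qT} = 0.921374
N(d₁) = 0.480238,  N(d₂) = 0.330273
V = S·e^{−qT}·N(d₁) − K·e^{−rT}·N(d₂) = 28.022181 − 21.196510 = 6.825671 (matching the quote); vega is positive throughout, so no other σ reproduces this price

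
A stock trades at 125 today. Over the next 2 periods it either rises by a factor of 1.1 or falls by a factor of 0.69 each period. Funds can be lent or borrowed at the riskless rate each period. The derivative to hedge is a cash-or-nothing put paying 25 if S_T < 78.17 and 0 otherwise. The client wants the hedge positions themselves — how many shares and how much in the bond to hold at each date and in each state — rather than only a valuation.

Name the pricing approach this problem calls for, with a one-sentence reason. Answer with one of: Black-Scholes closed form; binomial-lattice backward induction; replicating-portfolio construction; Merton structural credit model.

Key observation: since the answer must list Δ and B at each node of the 1.1/0.69 lattice on 125, the replicating-portfolio method — solving the two-state system at every node — is the one that applies.

framework: replicating-portfolio construction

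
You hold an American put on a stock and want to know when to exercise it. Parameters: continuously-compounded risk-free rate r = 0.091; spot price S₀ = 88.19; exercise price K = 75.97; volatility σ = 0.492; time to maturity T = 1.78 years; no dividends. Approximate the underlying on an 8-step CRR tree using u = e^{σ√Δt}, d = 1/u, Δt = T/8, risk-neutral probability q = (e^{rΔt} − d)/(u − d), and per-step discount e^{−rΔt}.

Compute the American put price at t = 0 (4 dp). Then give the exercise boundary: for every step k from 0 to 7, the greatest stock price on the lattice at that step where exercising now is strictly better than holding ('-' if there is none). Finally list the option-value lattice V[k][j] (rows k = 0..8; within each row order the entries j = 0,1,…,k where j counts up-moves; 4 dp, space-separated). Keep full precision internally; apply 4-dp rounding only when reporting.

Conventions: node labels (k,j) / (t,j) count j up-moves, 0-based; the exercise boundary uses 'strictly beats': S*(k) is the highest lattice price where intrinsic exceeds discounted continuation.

price = 11.1717
boundary = - - - 43.9594 34.8548 43.9594 34.8548 43.9594
tree:
11.1717
16.3582 6.1549
23.2678 9.7365 2.6247
32.0106 14.9975 4.5804 0.6661
41.1152 22.3575 7.8422 1.3222 0.0000
48.3341 32.0106 13.0858 2.6246 0.0000 0.0000
54.0579 41.1152 21.0507 5.2099 0.0000 0.0000 0.0000
58.5962 48.3341 32.0106 10.3415 0.0000 0.0000 0.0000 0.0000
62.1946 54.0579 41.1152 20.5278 0.0000 0.0000 0.0000 0.0000 0.0000

Δt=0.22250  u=1.26122  d=0.79289  q=0.48591  discount=0.97996
step 8 (expiry): payoffs max(K−S,0) = 62.1946 54.0579 41.1152 20.5278 0.0000 0.0000 0.0000 0.0000 0.0000
step 7: (k=7,j=0): S=17.3738, K−S=58.5962, hold=57.0735 ⇒ V=58.5962 exercise | (k=7,j=1): S=27.6359, K−S=48.3341, hold=46.8114 ⇒ V=48.3341 exercise | (k=7,j=2): S=43.9594, K−S=32.0106, hold=30.4879 ⇒ V=32.0106 exercise | (k=7,j=3): S=69.9246, K−S=6.0454, hold=10.3415 ⇒ V=10.3415 continue | (k=7,j=4): S=111.2266, K−S=0.0000, hold=0.0000 ⇒ V=0.0000 continue | (k=7,j=5): S=176.9242, K−S=0.0000, hold=0.0000 ⇒ V=0.0000 continue | (k=7,j=6): S=281.4270, K−S=0.0000, hold=0.0000 ⇒ V=0.0000 continue | (k=7,j=7): S=447.6560, K−S=0.0000, hold=0.0000 ⇒ V=0.0000 continue  boundary S*=43.9594
step 6: (k=6,j=0): S=21.9121, K−S=54.0579, hold=52.5352 ⇒ V=54.0579 exercise | (k=6,j=1): S=34.8548, K−S=41.1152, hold=39.5925 ⇒ V=41.1152 exercise | (k=6,j=2): S=55.4422, K−S=20.5278, hold=21.0507 ⇒ V=21.0507 continue | (k=6,j=3): S=88.1900, K−S=0.0000, hold=5.2099 ⇒ V=5.2099 continue | (k=6,j=4): S=140.2807, K−S=0.0000, hold=0.0000 ⇒ V=0.0000 continue | (k=6,j=5): S=223.1395, K−S=0.0000, hold=0.0000 ⇒ V=0.0000 continue | (k=6,j=6): S=354.9402, K−S=0.0000, hold=0.0000 ⇒ V=0.0000 continue  boundary S*=34.8548
step 5: (k=5,j=0): S=27.6359, K−S=48.3341, hold=46.8114 ⇒ V=48.3341 exercise | (k=5,j=1): S=43.9594, K−S=32.0106, hold=30.7369 ⇒ V=32.0106 exercise | (k=5,j=2): S=69.9246, K−S=6.0454, hold=13.0858 ⇒ V=13.0858 continue | (k=5,j=3): S=111.2266, K−S=0.0000, hold=2.6246 ⇒ V=2.6246 continue | (k=5,j=4): S=176.9242, K−S=0.0000, hold=0.0000 ⇒ V=0.0000 continue | (k=5,j=5): S=281.4270, K−S=0.0000, hold=0.0000 ⇒ V=0.0000 continue  boundary S*=43.9594
step 4: (k=4,j=0): S=34.8548, K−S=41.1152, hold=39.5925 ⇒ V=41.1152 exercise | (k=4,j=1): S=55.4422, K−S=20.5278, hold=22.3575 ⇒ V=22.3575 continue | (k=4,j=2): S=88.1900, K−S=0.0000, hold=7.8422 ⇒ V=7.8422 continue | (k=4,j=3): S=140.2807, K−S=0.0000, hold=1.3222 ⇒ V=1.3222 continue | (k=4,j=4): S=223.1395, K−S=0.0000, hold=0.0000 ⇒ V=0.0000 continue  boundary S*=34.8548
step 3: (k=3,j=0): S=43.9594, K−S=32.0106, hold=31.3592 ⇒ V=32.0106 exercise | (k=3,j=1): S=69.9246, K−S=6.0454, hold=14.9975 ⇒ V=14.9975 continue | (k=3,j=2): S=111.2266, K−S=0.0000, hold=4.5804 ⇒ V=4.5804 continue | (k=3,j=3): S=176.9242, K−S=0.0000, hold=0.6661 ⇒ V=0.6661 continue  boundary S*=43.9594
step 2: (k=2,j=0): S=55.4422, K−S=20.5278, hold=23.2678 ⇒ V=23.2678 continue | (k=2,j=1): S=88.1900, K−S=0.0000, hold=9.7365 ⇒ V=9.7365 continue | (k=2,j=2): S=140.2807, K−S=0.0000, hold=2.6247 ⇒ V=2.6247 continue  boundary S*=-
step 1: (k=1,j=0): S=69.9246, K−S=6.0454, hold=16.3582 ⇒ V=16.3582 continue | (k=1,j=1): S=111.2266, K−S=0.0000, hold=6.1549 ⇒ V=6.1549 continue  boundary S*=-
step 0: (k=0,j=0): S=88.1900, K−S=0.0000, hold=11.1717 ⇒ V=11.1717 continue  boundary S*=-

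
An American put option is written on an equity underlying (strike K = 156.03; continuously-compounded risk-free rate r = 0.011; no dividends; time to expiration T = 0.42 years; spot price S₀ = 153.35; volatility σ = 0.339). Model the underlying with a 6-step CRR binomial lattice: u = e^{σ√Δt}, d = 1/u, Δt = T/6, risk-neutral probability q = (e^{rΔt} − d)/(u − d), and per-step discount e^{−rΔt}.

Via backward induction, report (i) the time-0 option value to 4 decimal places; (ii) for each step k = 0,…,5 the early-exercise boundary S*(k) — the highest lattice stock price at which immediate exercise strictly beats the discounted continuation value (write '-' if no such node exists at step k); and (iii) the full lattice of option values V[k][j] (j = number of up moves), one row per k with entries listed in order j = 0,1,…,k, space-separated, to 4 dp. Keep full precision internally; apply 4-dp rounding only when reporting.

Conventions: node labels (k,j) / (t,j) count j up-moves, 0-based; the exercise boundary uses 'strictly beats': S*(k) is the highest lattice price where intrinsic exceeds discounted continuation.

params: Δt=0.07000 u=1.09384 d=0.91421 q=0.48188 e^(-rΔt)=0.99923
t_6 payoffs: 66.4997 48.9090 27.8621 2.6800 0.0000 0.0000 0.0000
t_5: node(5,0) S=97.9315 payoff=58.0985 vs cont=57.9784 → 58.0985 [stop]  node(5,1) S=117.1728 payoff=38.8572 vs cont=38.7371 → 38.8572 [stop]  node(5,2) S=140.1947 payoff=15.8353 vs cont=15.7152 → 15.8353 [stop]  node(5,3) S=167.7398 payoff=0.0000 vs cont=1.3875 → 1.3875 [wait]  node(5,4) S=200.6969 payoff=0.0000 vs cont=0.0000 → 0.0000 [wait]  node(5,5) S=240.1294 payoff=0.0000 vs cont=0.0000 → 0.0000 [wait]  ⇒ S*(5)=140.1947
t_4: node(4,0) S=107.1210 payoff=48.9090 vs cont=48.7889 → 48.9090 [stop]  node(4,1) S=128.1679 payoff=27.8621 vs cont=27.7420 → 27.8621 [stop]  node(4,2) S=153.3500 payoff=2.6800 vs cont=8.8664 → 8.8664 [wait]  node(4,3) S=183.4798 payoff=0.0000 vs cont=0.7183 → 0.7183 [wait]  node(4,4) S=219.5295 payoff=0.0000 vs cont=0.0000 → 0.0000 [wait]  ⇒ S*(4)=128.1679
t_3: node(3,0) S=117.1728 payoff=38.8572 vs cont=38.7371 → 38.8572 [stop]  node(3,1) S=140.1947 payoff=15.8353 vs cont=18.6940 → 18.6940 [wait]  node(3,2) S=167.7398 payoff=0.0000 vs cont=4.9362 → 4.9362 [wait]  node(3,3) S=200.6969 payoff=0.0000 vs cont=0.3719 → 0.3719 [wait]  ⇒ S*(3)=117.1728
t_2: node(2,0) S=128.1679 payoff=27.8621 vs cont=29.1185 → 29.1185 [wait]  node(2,1) S=153.3500 payoff=2.6800 vs cont=12.0551 → 12.0551 [wait]  node(2,2) S=183.4798 payoff=0.0000 vs cont=2.7346 → 2.7346 [wait]  ⇒ S*(2)=-
t_1: node(1,0) S=140.1947 payoff=15.8353 vs cont=20.8799 → 20.8799 [wait]  node(1,1) S=167.7398 payoff=0.0000 vs cont=7.5579 → 7.5579 [wait]  ⇒ S*(1)=-
t_0: node(0,0) S=153.3500 payoff=2.6800 vs cont=14.4492 → 14.4492 [wait]  ⇒ S*(0)=-

price = 14.4492
boundary = - - - 117.1728 128.1679 140.1947
tree:
14.4492
20.8799 7.5579
29.1185 12.0551 2.7346
38.8572 18.6940 4.9362 0.3719
48.9090 27.8621 8.8664 0.7183 0.0000
58.0985 38.8572 15.8353 1.3875 0.0000 0.0000
66.4997 48.9090 27.8621 2.6800 0.0000 0.0000 0.0000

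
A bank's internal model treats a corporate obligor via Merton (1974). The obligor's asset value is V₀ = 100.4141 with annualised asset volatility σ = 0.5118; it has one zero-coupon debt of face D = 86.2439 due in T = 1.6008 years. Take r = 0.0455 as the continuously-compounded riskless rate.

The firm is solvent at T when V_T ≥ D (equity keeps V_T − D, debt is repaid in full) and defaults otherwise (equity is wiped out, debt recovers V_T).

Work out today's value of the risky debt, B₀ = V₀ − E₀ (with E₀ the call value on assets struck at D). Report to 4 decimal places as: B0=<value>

B0=66.0581

With assets at 100.4141 and a single debt payment of 86.2439 at 1.6008 years:
d₁ = [ln(V₀/D) + (r + σ²/2)T] / (σ√T)
   = [ln(100.4141/86.2439) + (0.0455 + 0.5·0.5118²)·1.6008] / (0.5118·√1.6008)
   = [0.152123 + 0.282493] / 0.647543 = 0.671177
d₂ = d₁ − σ√T = 0.671177 − 0.647543 = 0.023633
N(d₁) = 0.748946,  N(d₂) = 0.509427,  e^(−rT) = 0.929753
E₀ = V₀·N(d₁) − D·e^(−rT)·N(d₂)
   = 100.4141·0.748946 − 86.2439·0.929753·0.509427 = 34.356033
B₀ = V₀ − E₀ = 100.4141 − 34.356033 = 66.058067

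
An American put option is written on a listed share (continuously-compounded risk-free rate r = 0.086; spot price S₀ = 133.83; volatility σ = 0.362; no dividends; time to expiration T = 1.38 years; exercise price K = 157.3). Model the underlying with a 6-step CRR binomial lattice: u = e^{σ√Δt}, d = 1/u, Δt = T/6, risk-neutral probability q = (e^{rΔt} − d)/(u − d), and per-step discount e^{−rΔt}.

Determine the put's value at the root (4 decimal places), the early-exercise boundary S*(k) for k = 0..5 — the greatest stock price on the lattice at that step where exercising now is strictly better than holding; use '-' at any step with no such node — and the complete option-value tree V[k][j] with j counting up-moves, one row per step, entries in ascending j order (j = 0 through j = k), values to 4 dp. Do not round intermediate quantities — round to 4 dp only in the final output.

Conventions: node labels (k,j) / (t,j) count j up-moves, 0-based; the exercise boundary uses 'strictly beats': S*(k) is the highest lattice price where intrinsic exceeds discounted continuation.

price = 30.5603
boundary = - 112.5009 94.5711 112.5009 94.5711 112.5009
tree:
30.5603
44.7991 18.2824
62.7289 29.1804 8.6868
77.8011 44.7991 15.5439 2.5397
90.4712 62.7289 26.9835 5.3295 0.0000
101.1220 77.8011 44.7991 11.1841 0.0000 0.0000
110.0754 90.4712 62.7289 23.4700 0.0000 0.0000 0.0000

Δt=0.23000, u=1.18959, d=0.84063, q=0.51395, disc=e^(-rΔt)=0.98041
k=6 terminal: V=max(K-S,0) → 110.0754 90.4712 62.7289 23.4700 0.0000 0.0000 0.0000
k=5: j=0 S=56.1780 intr=101.1220 cont=98.0412 V=101.1220[EX]; j=1 S=79.4989 intr=77.8011 cont=74.7203 V=77.8011[EX]; j=2 S=112.5009 intr=44.7991 cont=41.7183 V=44.7991[EX]; j=3 S=159.2029 intr=0.0000 cont=11.1841 V=11.1841[hold]; j=4 S=225.2921 intr=0.0000 cont=0.0000 V=0.0000[hold]; j=5 S=318.8165 intr=0.0000 cont=0.0000 V=0.0000[hold]  S*(5)=112.5009
k=4: j=0 S=66.8288 intr=90.4712 cont=87.3904 V=90.4712[EX]; j=1 S=94.5711 intr=62.7289 cont=59.6481 V=62.7289[EX]; j=2 S=133.8300 intr=23.4700 cont=26.9835 V=26.9835[hold]; j=3 S=189.3862 intr=0.0000 cont=5.3295 V=5.3295[hold]; j=4 S=268.0053 intr=0.0000 cont=0.0000 V=0.0000[hold]  S*(4)=94.5711
k=3: j=0 S=79.4989 intr=77.8011 cont=74.7203 V=77.8011[EX]; j=1 S=112.5009 intr=44.7991 cont=43.4887 V=44.7991[EX]; j=2 S=159.2029 intr=0.0000 cont=15.5439 V=15.5439[hold]; j=3 S=225.2921 intr=0.0000 cont=2.5397 V=2.5397[hold]  S*(3)=112.5009
k=2: j=0 S=94.5711 intr=62.7289 cont=59.6481 V=62.7289[EX]; j=1 S=133.8300 intr=23.4700 cont=29.1804 V=29.1804[hold]; j=2 S=189.3862 intr=0.0000 cont=8.6868 V=8.6868[hold]  S*(2)=94.5711
k=1: j=0 S=112.5009 intr=44.7991 cont=44.5957 V=44.7991[EX]; j=1 S=159.2029 intr=0.0000 cont=18.2824 V=18.2824[hold]  S*(1)=112.5009
k=0: j=0 S=133.8300 intr=23.4700 cont=30.5603 V=30.5603[hold]  S*(0)=-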